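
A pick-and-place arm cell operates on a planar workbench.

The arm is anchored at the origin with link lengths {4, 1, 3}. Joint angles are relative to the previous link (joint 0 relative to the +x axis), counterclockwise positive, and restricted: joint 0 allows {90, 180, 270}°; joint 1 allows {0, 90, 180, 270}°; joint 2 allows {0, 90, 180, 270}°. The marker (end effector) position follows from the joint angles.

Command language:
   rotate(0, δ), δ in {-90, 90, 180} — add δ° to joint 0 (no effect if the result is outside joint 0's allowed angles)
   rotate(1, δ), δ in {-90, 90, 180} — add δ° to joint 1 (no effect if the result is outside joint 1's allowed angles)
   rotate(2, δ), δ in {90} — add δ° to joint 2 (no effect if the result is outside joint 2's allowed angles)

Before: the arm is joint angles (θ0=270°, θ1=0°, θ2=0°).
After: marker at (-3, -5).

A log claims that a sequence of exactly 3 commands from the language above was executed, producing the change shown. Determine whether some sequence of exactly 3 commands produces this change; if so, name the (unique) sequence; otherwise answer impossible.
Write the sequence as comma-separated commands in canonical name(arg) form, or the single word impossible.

rotate(2, 90), rotate(2, 90), rotate(2, 90)

start: joint angles (θ0=270°, θ1=0°, θ2=0°)
[1] after rotate(2, 90): joint angles (θ0=270°, θ1=0°, θ2=90°)
[2] after rotate(2, 90): joint angles (θ0=270°, θ1=0°, θ2=180°)
[3] after rotate(2, 90): joint angles (θ0=270°, θ1=0°, θ2=270°)
uniquely the one of 343 3-step routes that fits.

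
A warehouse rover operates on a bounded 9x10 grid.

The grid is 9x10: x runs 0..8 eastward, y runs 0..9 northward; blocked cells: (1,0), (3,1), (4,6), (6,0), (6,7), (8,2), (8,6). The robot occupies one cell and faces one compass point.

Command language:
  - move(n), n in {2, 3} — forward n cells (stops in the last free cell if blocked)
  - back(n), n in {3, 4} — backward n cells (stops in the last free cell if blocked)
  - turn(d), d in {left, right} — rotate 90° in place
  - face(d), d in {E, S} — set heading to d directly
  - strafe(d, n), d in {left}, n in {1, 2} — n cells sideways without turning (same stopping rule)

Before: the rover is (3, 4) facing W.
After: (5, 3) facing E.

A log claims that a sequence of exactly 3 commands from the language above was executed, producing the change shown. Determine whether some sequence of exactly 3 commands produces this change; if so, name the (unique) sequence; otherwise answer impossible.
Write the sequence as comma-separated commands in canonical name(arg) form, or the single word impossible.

strafe(left, 1), face(E), move(2)

key: cell and facing (now E) both changed — the 3 commands mix motion and turning
start: (3, 4) facing W
[1] after strafe(left, 1): (3, 3) facing W
[2] after face(E): (3, 3) facing E
[3] after move(2): (5, 3) facing E
no other 3-command option fits: unique.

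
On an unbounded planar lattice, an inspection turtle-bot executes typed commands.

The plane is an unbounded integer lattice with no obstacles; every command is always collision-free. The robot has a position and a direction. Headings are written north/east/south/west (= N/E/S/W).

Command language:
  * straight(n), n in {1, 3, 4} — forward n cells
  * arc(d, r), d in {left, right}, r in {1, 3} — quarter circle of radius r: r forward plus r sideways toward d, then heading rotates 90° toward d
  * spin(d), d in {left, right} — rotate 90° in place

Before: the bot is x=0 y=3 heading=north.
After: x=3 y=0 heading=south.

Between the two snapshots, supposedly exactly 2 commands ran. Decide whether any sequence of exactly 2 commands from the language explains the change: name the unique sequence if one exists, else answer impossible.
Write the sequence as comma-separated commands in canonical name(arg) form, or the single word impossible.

key: position moved to (3,0) AND the heading swung to S — translation plus rotation needed
t0: x=0 y=3 heading=north
step 1 (spin(right)): x=0 y=3 heading=east
step 2 (arc(right, 3)): x=3 y=0 heading=south
no rival 2-sequence matches.

spin(right), arc(right, 3)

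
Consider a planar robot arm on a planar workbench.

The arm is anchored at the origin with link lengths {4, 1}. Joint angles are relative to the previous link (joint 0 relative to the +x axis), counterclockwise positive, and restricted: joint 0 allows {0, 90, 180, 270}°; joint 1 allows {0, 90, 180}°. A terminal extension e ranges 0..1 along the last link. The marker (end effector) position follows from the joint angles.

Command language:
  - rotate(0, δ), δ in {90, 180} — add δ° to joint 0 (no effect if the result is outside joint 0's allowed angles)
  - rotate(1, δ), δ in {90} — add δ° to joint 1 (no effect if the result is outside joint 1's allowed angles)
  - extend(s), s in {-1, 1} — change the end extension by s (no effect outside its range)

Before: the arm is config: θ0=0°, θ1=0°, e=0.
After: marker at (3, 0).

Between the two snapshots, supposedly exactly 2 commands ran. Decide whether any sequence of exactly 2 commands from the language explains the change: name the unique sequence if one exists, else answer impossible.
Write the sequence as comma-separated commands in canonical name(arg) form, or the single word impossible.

rotate(1, 90), rotate(1, 90)

begin: config: θ0=0°, θ1=0°, e=0
t=1 rotate(1, 90) ⇒ config: θ0=0°, θ1=90°, e=0
t=2 rotate(1, 90) ⇒ config: θ0=0°, θ1=180°, e=0
all 25 alternatives checked — unique.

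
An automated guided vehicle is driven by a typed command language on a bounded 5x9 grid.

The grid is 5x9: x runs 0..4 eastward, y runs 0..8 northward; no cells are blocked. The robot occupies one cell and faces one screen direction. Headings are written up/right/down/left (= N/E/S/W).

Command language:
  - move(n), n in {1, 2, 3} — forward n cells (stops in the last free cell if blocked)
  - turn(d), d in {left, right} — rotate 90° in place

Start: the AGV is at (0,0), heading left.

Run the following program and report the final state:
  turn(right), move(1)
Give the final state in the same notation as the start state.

at (0,1), heading up

start: at (0,0), heading left
[1] after turn(right): at (0,0), heading up
[2] after move(1): at (0,1), heading up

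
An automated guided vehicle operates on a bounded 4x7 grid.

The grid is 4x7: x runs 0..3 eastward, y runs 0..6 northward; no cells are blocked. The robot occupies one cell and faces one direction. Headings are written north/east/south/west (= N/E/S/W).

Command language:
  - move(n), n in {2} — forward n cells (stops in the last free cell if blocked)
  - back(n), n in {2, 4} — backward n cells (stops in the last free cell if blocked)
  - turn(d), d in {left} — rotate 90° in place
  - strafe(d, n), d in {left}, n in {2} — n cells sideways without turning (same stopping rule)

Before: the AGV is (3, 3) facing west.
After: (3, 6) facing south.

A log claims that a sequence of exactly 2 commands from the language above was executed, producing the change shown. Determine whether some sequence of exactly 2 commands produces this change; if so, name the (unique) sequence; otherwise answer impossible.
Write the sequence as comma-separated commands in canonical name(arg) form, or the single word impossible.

key: back(4) runs into the grid edge before its full distance
start: (3, 3) facing west
[1] after turn(left): (3, 3) facing south
[2] after back(4): (3, 6) facing south
no other 2-command option fits: unique.

turn(left), back(4)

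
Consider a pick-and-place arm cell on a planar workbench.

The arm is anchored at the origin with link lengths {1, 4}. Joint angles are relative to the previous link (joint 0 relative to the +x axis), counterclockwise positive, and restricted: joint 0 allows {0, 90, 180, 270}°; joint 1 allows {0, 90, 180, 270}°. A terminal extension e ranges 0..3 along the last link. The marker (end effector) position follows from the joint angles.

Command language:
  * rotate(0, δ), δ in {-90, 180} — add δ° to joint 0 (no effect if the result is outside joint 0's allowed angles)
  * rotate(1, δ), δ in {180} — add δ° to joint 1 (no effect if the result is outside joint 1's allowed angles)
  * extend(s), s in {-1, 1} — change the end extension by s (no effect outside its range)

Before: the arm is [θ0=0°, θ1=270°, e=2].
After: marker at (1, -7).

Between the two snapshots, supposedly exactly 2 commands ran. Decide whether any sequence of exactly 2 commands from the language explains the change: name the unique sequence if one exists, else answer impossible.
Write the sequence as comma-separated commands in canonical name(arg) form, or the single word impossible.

begin: [θ0=0°, θ1=270°, e=2]
step 1 (extend(1)): [θ0=0°, θ1=270°, e=3]
step 2 (extend(1)): [θ0=0°, θ1=270°, e=3]
no other 2-command option fits: unique.

extend(1), extend(1)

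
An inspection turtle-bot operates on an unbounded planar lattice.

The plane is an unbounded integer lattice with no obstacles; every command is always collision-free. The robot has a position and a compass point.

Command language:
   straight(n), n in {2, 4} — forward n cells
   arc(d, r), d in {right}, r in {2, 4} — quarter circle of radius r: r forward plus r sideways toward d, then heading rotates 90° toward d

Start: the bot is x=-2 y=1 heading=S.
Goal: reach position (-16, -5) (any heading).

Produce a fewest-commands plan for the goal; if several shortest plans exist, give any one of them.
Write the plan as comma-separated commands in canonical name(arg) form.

straight(2), arc(right, 4), straight(2), straight(4), straight(4)

begin: x=-2 y=1 heading=S
1. straight(2) → x=-2 y=-1 heading=S
2. arc(right, 4) → x=-6 y=-5 heading=W
3. straight(2) → x=-8 y=-5 heading=W
4. straight(4) → x=-12 y=-5 heading=W
5. straight(4) → x=-16 y=-5 heading=W
shorter routes all fall short; 5 is best.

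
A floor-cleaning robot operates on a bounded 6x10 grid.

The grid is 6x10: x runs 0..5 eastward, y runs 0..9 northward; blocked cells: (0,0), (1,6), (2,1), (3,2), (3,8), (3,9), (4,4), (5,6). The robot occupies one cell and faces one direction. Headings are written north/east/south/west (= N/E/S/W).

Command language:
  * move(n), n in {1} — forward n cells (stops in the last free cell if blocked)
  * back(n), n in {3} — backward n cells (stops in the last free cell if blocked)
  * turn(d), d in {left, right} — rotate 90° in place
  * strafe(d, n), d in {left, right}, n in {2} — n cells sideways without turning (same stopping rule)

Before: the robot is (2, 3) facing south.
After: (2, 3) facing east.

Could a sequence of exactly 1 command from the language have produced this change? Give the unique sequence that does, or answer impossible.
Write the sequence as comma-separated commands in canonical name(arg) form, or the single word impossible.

key: (2,3) unchanged — the single command moves nothing
begin: (2, 3) facing south
t=1 turn(left) ⇒ (2, 3) facing east
no other 1-command option fits: unique.

turn(left)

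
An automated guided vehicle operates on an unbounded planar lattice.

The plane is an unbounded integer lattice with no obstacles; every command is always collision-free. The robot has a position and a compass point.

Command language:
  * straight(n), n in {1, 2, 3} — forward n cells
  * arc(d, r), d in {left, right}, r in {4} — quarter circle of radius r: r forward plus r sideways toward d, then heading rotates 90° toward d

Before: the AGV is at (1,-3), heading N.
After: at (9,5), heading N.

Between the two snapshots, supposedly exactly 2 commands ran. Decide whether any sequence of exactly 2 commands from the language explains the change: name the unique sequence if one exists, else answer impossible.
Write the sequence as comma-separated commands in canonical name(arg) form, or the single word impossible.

arc(right, 4), arc(left, 4)

key: running arc(left, 4) before arc(right, 4) would end elsewhere — order is forced
begin: at (1,-3), heading N
1. arc(right, 4) → at (5,1), heading E
2. arc(left, 4) → at (9,5), heading N
no rival 2-sequence matches.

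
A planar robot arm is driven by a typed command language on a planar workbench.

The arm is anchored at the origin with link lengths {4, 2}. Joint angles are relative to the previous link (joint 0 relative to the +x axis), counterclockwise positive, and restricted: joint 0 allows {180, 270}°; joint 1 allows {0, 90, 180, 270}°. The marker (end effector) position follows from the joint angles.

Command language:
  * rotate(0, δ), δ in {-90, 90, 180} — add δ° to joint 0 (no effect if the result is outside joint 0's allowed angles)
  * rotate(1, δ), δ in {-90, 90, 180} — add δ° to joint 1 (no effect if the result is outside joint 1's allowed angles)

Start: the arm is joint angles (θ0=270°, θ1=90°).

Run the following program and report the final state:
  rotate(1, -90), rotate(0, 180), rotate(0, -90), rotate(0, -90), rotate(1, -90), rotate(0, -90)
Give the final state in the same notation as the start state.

joint angles (θ0=180°, θ1=270°)

t0: joint angles (θ0=270°, θ1=90°)
t=1 rotate(1, -90) ⇒ joint angles (θ0=270°, θ1=0°)
t=2 rotate(0, 180) ⇒ joint angles (θ0=270°, θ1=0°)
t=3 rotate(0, -90) ⇒ joint angles (θ0=180°, θ1=0°)
t=4 rotate(0, -90) ⇒ joint angles (θ0=180°, θ1=0°)
t=5 rotate(1, -90) ⇒ joint angles (θ0=180°, θ1=270°)
t=6 rotate(0, -90) ⇒ joint angles (θ0=180°, θ1=270°)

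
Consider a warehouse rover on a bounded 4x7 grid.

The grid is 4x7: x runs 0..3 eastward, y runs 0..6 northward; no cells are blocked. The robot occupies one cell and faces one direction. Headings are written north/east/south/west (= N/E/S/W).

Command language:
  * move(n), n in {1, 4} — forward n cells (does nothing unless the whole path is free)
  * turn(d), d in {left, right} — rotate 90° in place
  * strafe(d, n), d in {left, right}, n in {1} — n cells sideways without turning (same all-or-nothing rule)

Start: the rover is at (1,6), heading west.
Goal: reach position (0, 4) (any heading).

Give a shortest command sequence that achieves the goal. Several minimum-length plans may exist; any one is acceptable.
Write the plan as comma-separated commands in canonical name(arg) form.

from: at (1,6), heading west
step 1 (strafe(left, 1)): at (1,5), heading west
step 2 (strafe(left, 1)): at (1,4), heading west
step 3 (move(1)): at (0,4), heading west
nothing shorter than 3 reaches the goal.

strafe(left, 1), strafe(left, 1), move(1)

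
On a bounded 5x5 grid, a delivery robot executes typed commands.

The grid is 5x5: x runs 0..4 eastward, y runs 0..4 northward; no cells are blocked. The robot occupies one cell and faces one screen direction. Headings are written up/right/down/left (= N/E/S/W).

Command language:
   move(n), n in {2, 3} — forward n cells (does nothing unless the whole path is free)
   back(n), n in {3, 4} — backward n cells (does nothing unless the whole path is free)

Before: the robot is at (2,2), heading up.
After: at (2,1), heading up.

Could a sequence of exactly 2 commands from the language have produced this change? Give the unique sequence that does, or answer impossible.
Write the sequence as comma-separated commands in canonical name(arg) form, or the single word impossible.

key: heading stays N — no command in the sequence turns
from: at (2,2), heading up
1. move(2) → at (2,4), heading up
2. back(3) → at (2,1), heading up
no other 2-command option fits: unique.

move(2), back(3)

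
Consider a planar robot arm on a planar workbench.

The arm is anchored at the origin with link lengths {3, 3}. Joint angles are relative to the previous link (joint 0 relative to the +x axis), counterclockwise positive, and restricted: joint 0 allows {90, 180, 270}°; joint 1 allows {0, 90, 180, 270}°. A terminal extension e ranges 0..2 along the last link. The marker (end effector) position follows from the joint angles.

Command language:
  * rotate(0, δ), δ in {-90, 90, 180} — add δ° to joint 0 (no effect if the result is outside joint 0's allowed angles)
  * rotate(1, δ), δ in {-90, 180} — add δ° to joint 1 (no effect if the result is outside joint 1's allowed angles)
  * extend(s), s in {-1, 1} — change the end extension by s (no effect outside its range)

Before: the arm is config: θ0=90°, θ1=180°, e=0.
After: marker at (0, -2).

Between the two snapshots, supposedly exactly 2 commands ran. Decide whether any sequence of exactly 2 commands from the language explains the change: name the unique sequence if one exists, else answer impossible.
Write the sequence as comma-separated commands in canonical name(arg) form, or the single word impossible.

t0: config: θ0=90°, θ1=180°, e=0
[1] after extend(1): config: θ0=90°, θ1=180°, e=1
[2] after extend(1): config: θ0=90°, θ1=180°, e=2
no other 2-command option fits: unique.

extend(1), extend(1)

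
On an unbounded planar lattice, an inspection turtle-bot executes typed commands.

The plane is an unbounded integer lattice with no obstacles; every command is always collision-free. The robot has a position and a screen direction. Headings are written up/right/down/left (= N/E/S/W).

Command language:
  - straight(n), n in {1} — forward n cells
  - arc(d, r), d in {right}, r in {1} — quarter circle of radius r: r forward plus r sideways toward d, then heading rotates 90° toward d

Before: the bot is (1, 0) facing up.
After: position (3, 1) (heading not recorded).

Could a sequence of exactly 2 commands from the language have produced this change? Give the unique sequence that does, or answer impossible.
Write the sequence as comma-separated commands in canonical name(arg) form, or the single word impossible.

key: running straight(1) before arc(right, 1) would end elsewhere — order is forced
from: (1, 0) facing up
step 1 (arc(right, 1)): (2, 1) facing right
step 2 (straight(1)): (3, 1) facing right
no rival 2-sequence matches.

arc(right, 1), straight(1)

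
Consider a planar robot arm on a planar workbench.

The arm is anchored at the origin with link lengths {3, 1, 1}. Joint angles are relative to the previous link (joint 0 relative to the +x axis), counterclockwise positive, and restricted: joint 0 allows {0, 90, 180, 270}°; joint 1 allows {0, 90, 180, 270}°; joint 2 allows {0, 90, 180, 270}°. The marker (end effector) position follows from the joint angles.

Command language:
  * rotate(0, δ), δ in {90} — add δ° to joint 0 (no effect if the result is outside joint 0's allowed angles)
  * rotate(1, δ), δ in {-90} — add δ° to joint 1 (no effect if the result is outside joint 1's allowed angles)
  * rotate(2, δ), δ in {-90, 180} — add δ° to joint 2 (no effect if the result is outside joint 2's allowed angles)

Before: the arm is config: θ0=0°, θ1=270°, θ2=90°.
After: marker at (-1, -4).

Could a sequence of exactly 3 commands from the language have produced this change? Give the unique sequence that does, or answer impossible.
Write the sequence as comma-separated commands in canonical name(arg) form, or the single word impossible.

rotate(0, 90), rotate(0, 90), rotate(0, 90)

from: config: θ0=0°, θ1=270°, θ2=90°
[1] after rotate(0, 90): config: θ0=90°, θ1=270°, θ2=90°
[2] after rotate(0, 90): config: θ0=180°, θ1=270°, θ2=90°
[3] after rotate(0, 90): config: θ0=270°, θ1=270°, θ2=90°
all 64 alternatives checked — unique.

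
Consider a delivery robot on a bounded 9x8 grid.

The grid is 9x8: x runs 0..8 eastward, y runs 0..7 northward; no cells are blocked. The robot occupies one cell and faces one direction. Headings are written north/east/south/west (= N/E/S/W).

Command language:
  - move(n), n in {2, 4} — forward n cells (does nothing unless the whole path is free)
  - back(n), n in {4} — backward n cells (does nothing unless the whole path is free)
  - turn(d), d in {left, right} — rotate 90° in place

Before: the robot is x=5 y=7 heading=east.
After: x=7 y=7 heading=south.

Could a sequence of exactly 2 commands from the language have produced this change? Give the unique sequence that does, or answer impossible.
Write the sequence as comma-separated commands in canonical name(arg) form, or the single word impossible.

key: order matters: swapping move(2) and turn(right) lands elsewhere
begin: x=5 y=7 heading=east
[1] after move(2): x=7 y=7 heading=east
[2] after turn(right): x=7 y=7 heading=south
uniquely the one of 25 2-step routes that fits.

move(2), turn(right)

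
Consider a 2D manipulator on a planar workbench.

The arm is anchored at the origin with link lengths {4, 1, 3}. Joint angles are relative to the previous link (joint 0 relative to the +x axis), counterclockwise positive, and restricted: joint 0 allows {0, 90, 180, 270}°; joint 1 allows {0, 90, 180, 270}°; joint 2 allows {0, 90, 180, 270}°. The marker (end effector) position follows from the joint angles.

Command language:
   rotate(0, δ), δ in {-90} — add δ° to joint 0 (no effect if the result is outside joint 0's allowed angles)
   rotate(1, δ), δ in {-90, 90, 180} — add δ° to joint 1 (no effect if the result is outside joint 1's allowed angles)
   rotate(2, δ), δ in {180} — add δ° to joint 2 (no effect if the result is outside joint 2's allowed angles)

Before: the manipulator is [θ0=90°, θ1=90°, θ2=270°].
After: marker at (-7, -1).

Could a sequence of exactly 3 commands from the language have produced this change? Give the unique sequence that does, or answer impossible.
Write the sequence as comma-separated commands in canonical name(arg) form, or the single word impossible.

rotate(0, -90), rotate(0, -90), rotate(0, -90)

start: [θ0=90°, θ1=90°, θ2=270°]
1. rotate(0, -90) → [θ0=0°, θ1=90°, θ2=270°]
2. rotate(0, -90) → [θ0=270°, θ1=90°, θ2=270°]
3. rotate(0, -90) → [θ0=180°, θ1=90°, θ2=270°]
uniquely the one of 125 3-step routes that fits.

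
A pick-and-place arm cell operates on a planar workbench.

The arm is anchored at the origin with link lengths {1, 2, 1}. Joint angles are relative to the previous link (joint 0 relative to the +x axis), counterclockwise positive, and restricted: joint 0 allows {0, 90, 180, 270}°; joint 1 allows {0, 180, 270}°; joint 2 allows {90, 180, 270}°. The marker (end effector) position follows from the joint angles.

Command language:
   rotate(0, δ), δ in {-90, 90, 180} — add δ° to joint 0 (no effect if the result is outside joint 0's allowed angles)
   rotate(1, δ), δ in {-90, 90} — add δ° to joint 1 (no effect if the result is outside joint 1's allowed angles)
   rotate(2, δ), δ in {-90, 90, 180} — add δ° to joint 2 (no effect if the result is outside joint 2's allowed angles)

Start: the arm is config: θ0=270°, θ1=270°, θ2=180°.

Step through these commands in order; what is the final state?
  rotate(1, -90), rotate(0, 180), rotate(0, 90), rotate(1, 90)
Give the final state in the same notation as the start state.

initial: config: θ0=270°, θ1=270°, θ2=180°
t=1 rotate(1, -90) ⇒ config: θ0=270°, θ1=180°, θ2=180°
t=2 rotate(0, 180) ⇒ config: θ0=90°, θ1=180°, θ2=180°
t=3 rotate(0, 90) ⇒ config: θ0=180°, θ1=180°, θ2=180°
t=4 rotate(1, 90) ⇒ config: θ0=180°, θ1=270°, θ2=180°

config: θ0=180°, θ1=270°, θ2=180°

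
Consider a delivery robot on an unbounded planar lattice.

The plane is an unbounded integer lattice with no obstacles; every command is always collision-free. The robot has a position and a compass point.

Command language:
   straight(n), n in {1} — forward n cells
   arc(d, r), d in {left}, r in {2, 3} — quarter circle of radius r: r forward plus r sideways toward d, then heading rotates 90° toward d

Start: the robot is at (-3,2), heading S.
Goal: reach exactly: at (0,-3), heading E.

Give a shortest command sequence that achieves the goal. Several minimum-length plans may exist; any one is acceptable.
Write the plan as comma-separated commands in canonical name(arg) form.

straight(1), straight(1), arc(left, 3)

initial: at (-3,2), heading S
step 1 (straight(1)): at (-3,1), heading S
step 2 (straight(1)): at (-3,0), heading S
step 3 (arc(left, 3)): at (0,-3), heading E
shorter routes all fall short; 3 is best.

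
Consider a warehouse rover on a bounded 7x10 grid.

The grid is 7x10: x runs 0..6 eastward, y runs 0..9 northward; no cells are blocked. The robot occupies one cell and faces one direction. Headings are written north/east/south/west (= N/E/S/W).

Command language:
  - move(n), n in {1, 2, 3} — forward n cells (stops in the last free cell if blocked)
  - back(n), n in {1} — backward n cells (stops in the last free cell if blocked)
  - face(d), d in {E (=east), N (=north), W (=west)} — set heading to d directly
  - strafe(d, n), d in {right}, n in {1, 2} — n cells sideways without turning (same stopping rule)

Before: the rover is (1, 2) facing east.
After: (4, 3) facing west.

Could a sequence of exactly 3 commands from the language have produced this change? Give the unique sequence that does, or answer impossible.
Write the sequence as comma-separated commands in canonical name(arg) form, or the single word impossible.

key: cell and facing (now W) both changed — the 3 commands mix motion and turning
t0: (1, 2) facing east
t=1 move(3) ⇒ (4, 2) facing east
t=2 face(W) ⇒ (4, 2) facing west
t=3 strafe(right, 1) ⇒ (4, 3) facing west
all 729 alternatives checked — unique.

move(3), face(W), strafe(right, 1)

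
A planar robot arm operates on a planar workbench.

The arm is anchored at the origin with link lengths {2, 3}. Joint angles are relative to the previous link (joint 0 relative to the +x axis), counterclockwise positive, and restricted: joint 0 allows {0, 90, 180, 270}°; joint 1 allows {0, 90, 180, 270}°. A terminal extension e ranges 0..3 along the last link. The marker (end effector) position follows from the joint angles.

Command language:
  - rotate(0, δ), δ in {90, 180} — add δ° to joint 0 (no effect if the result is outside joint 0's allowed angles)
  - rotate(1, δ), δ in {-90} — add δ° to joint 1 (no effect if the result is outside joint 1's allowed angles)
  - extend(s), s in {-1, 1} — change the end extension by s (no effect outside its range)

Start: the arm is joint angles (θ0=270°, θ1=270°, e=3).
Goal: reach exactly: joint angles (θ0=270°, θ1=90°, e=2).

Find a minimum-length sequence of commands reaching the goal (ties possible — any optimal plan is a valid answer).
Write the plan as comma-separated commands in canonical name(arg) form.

begin: joint angles (θ0=270°, θ1=270°, e=3)
step 1 (extend(-1)): joint angles (θ0=270°, θ1=270°, e=2)
step 2 (rotate(1, -90)): joint angles (θ0=270°, θ1=180°, e=2)
step 3 (rotate(1, -90)): joint angles (θ0=270°, θ1=90°, e=2)
nothing shorter than 3 reaches the goal.

extend(-1), rotate(1, -90), rotate(1, -90)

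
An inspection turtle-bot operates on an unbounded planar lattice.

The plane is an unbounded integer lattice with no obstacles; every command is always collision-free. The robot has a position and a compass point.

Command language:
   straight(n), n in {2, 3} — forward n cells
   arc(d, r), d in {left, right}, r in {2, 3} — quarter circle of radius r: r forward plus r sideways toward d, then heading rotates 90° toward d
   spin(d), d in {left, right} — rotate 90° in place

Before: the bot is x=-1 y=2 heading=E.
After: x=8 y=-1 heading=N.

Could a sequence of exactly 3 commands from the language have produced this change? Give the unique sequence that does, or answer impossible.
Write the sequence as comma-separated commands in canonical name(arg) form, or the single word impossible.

arc(right, 3), arc(left, 3), arc(left, 3)

key: position moved to (8,-1) AND the heading swung to N — translation plus rotation needed
t0: x=-1 y=2 heading=E
step 1 (arc(right, 3)): x=2 y=-1 heading=S
step 2 (arc(left, 3)): x=5 y=-4 heading=E
step 3 (arc(left, 3)): x=8 y=-1 heading=N
no other 3-command option fits: unique.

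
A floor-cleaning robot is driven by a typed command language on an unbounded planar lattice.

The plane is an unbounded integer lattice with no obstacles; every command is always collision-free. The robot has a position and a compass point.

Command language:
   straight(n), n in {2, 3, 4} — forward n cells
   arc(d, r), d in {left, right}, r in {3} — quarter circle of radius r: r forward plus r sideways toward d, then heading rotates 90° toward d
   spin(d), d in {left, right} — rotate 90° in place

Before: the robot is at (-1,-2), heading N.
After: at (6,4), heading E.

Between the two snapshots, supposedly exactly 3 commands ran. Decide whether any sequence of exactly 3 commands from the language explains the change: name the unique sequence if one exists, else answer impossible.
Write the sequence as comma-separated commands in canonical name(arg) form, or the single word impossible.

straight(3), arc(right, 3), straight(4)

key: order matters: swapping straight(3) and straight(4) lands elsewhere
t0: at (-1,-2), heading N
step 1 (straight(3)): at (-1,1), heading N
step 2 (arc(right, 3)): at (2,4), heading E
step 3 (straight(4)): at (6,4), heading E
no other 3-command option fits: unique.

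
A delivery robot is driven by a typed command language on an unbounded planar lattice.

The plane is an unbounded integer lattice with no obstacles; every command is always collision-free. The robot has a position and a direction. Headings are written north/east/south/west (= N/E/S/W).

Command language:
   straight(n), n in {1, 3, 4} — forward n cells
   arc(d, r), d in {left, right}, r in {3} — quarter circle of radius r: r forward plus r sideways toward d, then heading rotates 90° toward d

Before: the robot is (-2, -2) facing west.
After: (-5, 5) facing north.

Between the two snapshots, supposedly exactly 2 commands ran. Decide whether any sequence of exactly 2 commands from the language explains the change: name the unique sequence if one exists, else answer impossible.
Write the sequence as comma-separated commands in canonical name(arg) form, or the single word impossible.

arc(right, 3), straight(4)

key: order matters: swapping arc(right, 3) and straight(4) lands elsewhere
start: (-2, -2) facing west
t=1 arc(right, 3) ⇒ (-5, 1) facing north
t=2 straight(4) ⇒ (-5, 5) facing north
no rival 2-sequence matches.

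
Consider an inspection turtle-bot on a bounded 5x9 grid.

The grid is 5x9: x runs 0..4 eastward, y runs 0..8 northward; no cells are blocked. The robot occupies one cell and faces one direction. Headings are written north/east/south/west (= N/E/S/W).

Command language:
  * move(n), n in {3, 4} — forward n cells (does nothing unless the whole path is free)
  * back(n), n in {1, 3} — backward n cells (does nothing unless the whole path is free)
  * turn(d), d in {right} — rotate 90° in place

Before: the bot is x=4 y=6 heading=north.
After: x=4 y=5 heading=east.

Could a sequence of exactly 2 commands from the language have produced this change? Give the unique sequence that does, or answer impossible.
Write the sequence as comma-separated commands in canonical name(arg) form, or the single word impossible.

key: position moved to (4,5) AND the heading swung to E — translation plus rotation needed
t0: x=4 y=6 heading=north
[1] after back(1): x=4 y=5 heading=north
[2] after turn(right): x=4 y=5 heading=east
no other 2-command option fits: unique.

back(1), turn(right)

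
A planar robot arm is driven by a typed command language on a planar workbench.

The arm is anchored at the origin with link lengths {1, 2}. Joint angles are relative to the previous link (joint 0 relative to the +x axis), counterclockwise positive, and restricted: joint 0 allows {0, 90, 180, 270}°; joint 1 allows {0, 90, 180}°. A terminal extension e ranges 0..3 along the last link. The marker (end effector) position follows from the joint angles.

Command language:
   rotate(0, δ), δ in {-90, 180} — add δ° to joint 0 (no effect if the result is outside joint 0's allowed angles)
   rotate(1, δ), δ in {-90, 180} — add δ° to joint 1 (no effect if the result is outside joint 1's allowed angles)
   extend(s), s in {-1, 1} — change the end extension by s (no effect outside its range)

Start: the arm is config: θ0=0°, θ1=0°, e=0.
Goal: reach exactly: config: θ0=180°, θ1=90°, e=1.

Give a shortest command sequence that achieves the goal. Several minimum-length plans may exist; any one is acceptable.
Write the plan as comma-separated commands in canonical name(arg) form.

extend(1), rotate(0, 180), rotate(1, 180), rotate(1, -90)

start: config: θ0=0°, θ1=0°, e=0
1. extend(1) → config: θ0=0°, θ1=0°, e=1
2. rotate(0, 180) → config: θ0=180°, θ1=0°, e=1
3. rotate(1, 180) → config: θ0=180°, θ1=180°, e=1
4. rotate(1, -90) → config: θ0=180°, θ1=90°, e=1
minimal: 4 command(s), checked below 4.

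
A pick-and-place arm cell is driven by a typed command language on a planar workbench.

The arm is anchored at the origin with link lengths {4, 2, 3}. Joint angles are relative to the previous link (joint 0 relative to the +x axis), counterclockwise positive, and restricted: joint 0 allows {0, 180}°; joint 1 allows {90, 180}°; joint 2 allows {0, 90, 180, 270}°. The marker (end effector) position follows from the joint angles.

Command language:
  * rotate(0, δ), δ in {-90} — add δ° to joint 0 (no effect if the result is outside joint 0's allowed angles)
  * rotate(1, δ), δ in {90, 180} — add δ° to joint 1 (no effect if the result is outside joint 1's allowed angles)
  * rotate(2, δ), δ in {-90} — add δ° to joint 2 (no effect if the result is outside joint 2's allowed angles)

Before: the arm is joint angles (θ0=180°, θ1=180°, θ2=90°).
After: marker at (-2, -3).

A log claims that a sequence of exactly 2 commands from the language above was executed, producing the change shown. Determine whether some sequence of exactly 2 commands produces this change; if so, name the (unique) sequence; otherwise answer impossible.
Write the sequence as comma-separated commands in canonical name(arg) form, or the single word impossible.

from: joint angles (θ0=180°, θ1=180°, θ2=90°)
step 1 (rotate(2, -90)): joint angles (θ0=180°, θ1=180°, θ2=0°)
step 2 (rotate(2, -90)): joint angles (θ0=180°, θ1=180°, θ2=270°)
no rival 2-sequence matches.

rotate(2, -90), rotate(2, -90)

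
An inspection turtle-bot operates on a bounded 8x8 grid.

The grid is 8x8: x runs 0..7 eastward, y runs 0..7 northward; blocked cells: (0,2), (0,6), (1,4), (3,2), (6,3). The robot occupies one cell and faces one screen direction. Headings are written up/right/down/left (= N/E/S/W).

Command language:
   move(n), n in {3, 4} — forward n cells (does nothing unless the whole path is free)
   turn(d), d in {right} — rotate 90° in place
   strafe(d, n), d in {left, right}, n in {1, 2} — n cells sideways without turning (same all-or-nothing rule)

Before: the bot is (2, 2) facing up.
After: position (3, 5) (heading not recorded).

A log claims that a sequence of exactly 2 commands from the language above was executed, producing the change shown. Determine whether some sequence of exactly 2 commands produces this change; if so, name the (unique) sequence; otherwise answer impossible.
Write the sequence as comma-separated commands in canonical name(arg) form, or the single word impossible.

key: running strafe(right, 1) before move(3) would end elsewhere — order is forced
start: (2, 2) facing up
t=1 move(3) ⇒ (2, 5) facing up
t=2 strafe(right, 1) ⇒ (3, 5) facing up
all 49 alternatives checked — unique.

move(3), strafe(right, 1)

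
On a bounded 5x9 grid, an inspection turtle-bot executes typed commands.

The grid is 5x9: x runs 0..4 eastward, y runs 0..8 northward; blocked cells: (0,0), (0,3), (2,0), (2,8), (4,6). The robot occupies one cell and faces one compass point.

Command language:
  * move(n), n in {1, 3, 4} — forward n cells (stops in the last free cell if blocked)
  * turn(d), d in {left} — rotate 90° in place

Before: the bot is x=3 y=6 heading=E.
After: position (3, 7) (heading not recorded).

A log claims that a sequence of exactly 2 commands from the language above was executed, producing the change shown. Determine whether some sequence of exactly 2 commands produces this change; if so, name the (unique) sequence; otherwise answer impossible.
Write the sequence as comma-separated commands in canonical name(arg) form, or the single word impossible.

key: running move(1) before turn(left) would end elsewhere — order is forced
t0: x=3 y=6 heading=E
[1] after turn(left): x=3 y=6 heading=N
[2] after move(1): x=3 y=7 heading=N
all 16 alternatives checked — unique.

turn(left), move(1)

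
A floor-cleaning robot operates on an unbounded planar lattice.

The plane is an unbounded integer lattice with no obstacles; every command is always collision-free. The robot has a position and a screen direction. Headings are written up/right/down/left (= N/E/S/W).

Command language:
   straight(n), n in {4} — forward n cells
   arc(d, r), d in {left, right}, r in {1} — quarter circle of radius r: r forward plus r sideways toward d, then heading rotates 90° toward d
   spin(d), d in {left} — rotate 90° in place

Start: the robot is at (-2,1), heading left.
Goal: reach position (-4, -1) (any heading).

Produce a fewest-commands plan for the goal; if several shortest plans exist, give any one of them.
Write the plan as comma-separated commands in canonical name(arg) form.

from: at (-2,1), heading left
[1] after arc(left, 1): at (-3,0), heading down
[2] after arc(right, 1): at (-4,-1), heading left
shorter routes all fall short; 2 is best.

arc(left, 1), arc(right, 1)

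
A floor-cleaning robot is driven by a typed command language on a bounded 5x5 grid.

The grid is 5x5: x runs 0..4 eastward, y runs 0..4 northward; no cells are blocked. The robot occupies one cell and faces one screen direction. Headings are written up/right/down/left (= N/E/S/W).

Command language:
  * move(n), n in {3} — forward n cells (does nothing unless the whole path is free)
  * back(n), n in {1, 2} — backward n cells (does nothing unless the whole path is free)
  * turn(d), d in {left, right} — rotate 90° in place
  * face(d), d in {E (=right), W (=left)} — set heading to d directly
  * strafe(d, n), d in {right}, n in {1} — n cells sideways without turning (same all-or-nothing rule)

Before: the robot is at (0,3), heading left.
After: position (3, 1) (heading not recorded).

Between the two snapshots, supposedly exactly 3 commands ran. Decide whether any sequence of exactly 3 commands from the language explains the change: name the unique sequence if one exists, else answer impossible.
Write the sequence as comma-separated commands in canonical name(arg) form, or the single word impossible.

impossible

every 3-command combo misses the target.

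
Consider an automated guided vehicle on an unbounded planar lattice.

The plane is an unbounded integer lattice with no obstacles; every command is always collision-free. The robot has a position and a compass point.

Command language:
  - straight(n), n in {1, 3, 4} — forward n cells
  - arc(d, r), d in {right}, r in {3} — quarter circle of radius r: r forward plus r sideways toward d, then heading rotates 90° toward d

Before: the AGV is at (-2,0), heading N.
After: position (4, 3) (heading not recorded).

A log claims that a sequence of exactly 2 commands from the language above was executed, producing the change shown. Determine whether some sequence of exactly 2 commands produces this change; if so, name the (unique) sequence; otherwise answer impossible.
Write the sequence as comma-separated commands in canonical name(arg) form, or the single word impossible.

arc(right, 3), straight(3)

key: order matters: swapping arc(right, 3) and straight(3) lands elsewhere
start: at (-2,0), heading N
1. arc(right, 3) → at (1,3), heading E
2. straight(3) → at (4,3), heading E
uniquely the one of 16 2-step routes that fits.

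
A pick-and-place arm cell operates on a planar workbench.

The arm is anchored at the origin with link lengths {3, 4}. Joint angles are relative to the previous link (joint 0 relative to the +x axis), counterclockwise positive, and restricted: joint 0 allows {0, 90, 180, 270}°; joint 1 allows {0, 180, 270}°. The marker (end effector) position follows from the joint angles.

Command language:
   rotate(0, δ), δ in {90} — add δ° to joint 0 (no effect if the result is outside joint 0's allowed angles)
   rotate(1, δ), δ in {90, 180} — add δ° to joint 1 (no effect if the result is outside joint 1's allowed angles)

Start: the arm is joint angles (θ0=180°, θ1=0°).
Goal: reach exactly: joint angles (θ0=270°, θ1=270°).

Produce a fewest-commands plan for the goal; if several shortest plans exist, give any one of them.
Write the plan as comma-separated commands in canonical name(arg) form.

start: joint angles (θ0=180°, θ1=0°)
t=1 rotate(1, 180) ⇒ joint angles (θ0=180°, θ1=180°)
t=2 rotate(1, 90) ⇒ joint angles (θ0=180°, θ1=270°)
t=3 rotate(0, 90) ⇒ joint angles (θ0=270°, θ1=270°)
no 2-step plan works, so 3 is optimal.

rotate(1, 180), rotate(1, 90), rotate(0, 90)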